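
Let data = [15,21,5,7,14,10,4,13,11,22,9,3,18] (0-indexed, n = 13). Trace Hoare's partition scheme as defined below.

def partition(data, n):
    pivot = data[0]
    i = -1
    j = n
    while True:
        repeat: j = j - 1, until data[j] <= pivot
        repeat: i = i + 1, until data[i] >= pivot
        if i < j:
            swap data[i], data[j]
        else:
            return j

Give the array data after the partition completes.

pivot = data[0] = 15; i = -1, j = 13
j→11 (data[11]=3≤15), i→0 (data[0]=15≥15); i<j, swap → [3,21,5,7,14,10,4,13,11,22,9,15,18]
j→10 (data[10]=9≤15), i→1 (data[1]=21≥15); i<j, swap → [3,9,5,7,14,10,4,13,11,22,21,15,18]
j→8, i→9; i≥j, return j=8. data = [3,9,5,7,14,10,4,13,11,22,21,15,18]

[3,9,5,7,14,10,4,13,11,22,21,15,18]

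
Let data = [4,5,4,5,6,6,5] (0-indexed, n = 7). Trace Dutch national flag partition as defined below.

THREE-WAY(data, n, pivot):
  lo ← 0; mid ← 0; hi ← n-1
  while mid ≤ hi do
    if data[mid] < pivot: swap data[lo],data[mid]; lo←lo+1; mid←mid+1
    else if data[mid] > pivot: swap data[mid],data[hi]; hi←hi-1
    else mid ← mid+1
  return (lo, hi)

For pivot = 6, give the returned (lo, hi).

pivot = 6; lo=0, mid=0, hi=6
data[mid]=4<6: swap data[0],data[0]; lo=1,mid=1 → [4,5,4,5,6,6,5]
data[mid]=5<6: swap data[1],data[1]; lo=2,mid=2 → [4,5,4,5,6,6,5]
data[mid]=4<6: swap data[2],data[2]; lo=3,mid=3 → [4,5,4,5,6,6,5]
data[mid]=5<6: swap data[3],data[3]; lo=4,mid=4 → [4,5,4,5,6,6,5]
data[mid]=6=6: mid=5
data[mid]=6=6: mid=6
data[mid]=5<6: swap data[4],data[6]; lo=5,mid=7 → [4,5,4,5,5,6,6]
end: lo=5, hi=6; data = [4,5,4,5,5,6,6]

(5, 6)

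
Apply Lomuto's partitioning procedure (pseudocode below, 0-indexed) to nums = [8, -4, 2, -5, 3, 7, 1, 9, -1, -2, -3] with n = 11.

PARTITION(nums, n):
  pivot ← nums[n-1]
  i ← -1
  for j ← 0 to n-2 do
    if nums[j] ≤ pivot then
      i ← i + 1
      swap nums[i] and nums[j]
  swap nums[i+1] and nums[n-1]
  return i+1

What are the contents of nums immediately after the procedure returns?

[-4, -5, -3, 8, 3, 7, 1, 9, -1, -2, 2]

pivot=-3, i=-1
j=0: 8>-3, skip
j=1: -4≤-3, i=0, swap(0,1) ⇒ [-4, 8, 2, -5, 3, 7, 1, 9, -1, -2, -3]
j=2: 2>-3, skip
j=3: -5≤-3, i=1, swap(1,3) ⇒ [-4, -5, 2, 8, 3, 7, 1, 9, -1, -2, -3]
j=4: 3>-3, skip
j=5: 7>-3, skip
j=6: 1>-3, skip
j=7: 9>-3, skip
j=8: -1>-3, skip
j=9: -2>-3, skip
swap(2,10) ⇒ [-4, -5, -3, 8, 3, 7, 1, 9, -1, -2, 2]; return 2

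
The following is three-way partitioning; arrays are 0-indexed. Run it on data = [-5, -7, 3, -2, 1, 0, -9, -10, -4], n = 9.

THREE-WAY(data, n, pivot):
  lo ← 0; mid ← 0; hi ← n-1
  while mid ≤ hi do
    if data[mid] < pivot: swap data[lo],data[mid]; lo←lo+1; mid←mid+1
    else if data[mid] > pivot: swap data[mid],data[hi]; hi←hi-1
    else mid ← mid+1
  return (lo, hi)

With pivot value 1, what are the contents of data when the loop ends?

pivot = 1; lo=0, mid=0, hi=8
data[mid]=-5<1: swap data[0],data[0]; lo=1,mid=1 → [-5, -7, 3, -2, 1, 0, -9, -10, -4]
data[mid]=-7<1: swap data[1],data[1]; lo=2,mid=2 → [-5, -7, 3, -2, 1, 0, -9, -10, -4]
data[mid]=3>1: swap data[2],data[8]; hi=7 → [-5, -7, -4, -2, 1, 0, -9, -10, 3]
data[mid]=-4<1: swap data[2],data[2]; lo=3,mid=3 → [-5, -7, -4, -2, 1, 0, -9, -10, 3]
data[mid]=-2<1: swap data[3],data[3]; lo=4,mid=4 → [-5, -7, -4, -2, 1, 0, -9, -10, 3]
data[mid]=1=1: mid=5
data[mid]=0<1: swap data[4],data[5]; lo=5,mid=6 → [-5, -7, -4, -2, 0, 1, -9, -10, 3]
data[mid]=-9<1: swap data[5],data[6]; lo=6,mid=7 → [-5, -7, -4, -2, 0, -9, 1, -10, 3]
data[mid]=-10<1: swap data[6],data[7]; lo=7,mid=8 → [-5, -7, -4, -2, 0, -9, -10, 1, 3]
end: lo=7, hi=7; data = [-5, -7, -4, -2, 0, -9, -10, 1, 3]

[-5, -7, -4, -2, 0, -9, -10, 1, 3]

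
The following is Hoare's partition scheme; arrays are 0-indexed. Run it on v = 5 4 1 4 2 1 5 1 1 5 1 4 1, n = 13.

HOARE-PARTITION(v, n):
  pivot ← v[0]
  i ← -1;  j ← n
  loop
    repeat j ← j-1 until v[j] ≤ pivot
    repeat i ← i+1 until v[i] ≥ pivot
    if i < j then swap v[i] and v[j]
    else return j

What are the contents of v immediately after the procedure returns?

1 4 1 4 2 1 4 1 1 1 5 5 5

pivot=5
j stops at 12 (1), i stops at 0 (5); swap ⇒ 1 4 1 4 2 1 5 1 1 5 1 4 5
j stops at 11 (4), i stops at 6 (5); swap ⇒ 1 4 1 4 2 1 4 1 1 5 1 5 5
j stops at 10 (1), i stops at 9 (5); swap ⇒ 1 4 1 4 2 1 4 1 1 1 5 5 5
j stops at 9, i stops at 10; i≥j ⇒ return 9. v=1 4 1 4 2 1 4 1 1 1 5 5 5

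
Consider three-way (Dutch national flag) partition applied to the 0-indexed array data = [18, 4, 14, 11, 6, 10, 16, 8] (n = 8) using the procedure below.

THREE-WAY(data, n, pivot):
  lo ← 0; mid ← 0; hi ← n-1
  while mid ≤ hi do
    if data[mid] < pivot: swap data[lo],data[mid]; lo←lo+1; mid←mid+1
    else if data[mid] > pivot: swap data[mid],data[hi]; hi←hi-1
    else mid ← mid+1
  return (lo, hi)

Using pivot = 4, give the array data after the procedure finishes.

[4, 14, 11, 6, 10, 16, 8, 18]

pivot = 4; lo=0, mid=0, hi=7
data[mid]=18>4: swap data[0],data[7]; hi=6 → [8, 4, 14, 11, 6, 10, 16, 18]
data[mid]=8>4: swap data[0],data[6]; hi=5 → [16, 4, 14, 11, 6, 10, 8, 18]
data[mid]=16>4: swap data[0],data[5]; hi=4 → [10, 4, 14, 11, 6, 16, 8, 18]
data[mid]=10>4: swap data[0],data[4]; hi=3 → [6, 4, 14, 11, 10, 16, 8, 18]
data[mid]=6>4: swap data[0],data[3]; hi=2 → [11, 4, 14, 6, 10, 16, 8, 18]
data[mid]=11>4: swap data[0],data[2]; hi=1 → [14, 4, 11, 6, 10, 16, 8, 18]
data[mid]=14>4: swap data[0],data[1]; hi=0 → [4, 14, 11, 6, 10, 16, 8, 18]
data[mid]=4=4: mid=1
end: lo=0, hi=0; data = [4, 14, 11, 6, 10, 16, 8, 18]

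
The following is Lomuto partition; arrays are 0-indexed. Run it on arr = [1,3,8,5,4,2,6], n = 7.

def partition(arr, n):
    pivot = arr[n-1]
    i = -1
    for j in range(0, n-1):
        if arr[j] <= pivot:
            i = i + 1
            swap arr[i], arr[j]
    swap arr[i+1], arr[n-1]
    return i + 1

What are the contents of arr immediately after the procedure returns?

pivot=6, i=-1
j=0: 1≤6, i=0, swap(0,0) ⇒ [1,3,8,5,4,2,6]
j=1: 3≤6, i=1, swap(1,1) ⇒ [1,3,8,5,4,2,6]
j=2: 8>6, skip
j=3: 5≤6, i=2, swap(2,3) ⇒ [1,3,5,8,4,2,6]
j=4: 4≤6, i=3, swap(3,4) ⇒ [1,3,5,4,8,2,6]
j=5: 2≤6, i=4, swap(4,5) ⇒ [1,3,5,4,2,8,6]
swap(5,6) ⇒ [1,3,5,4,2,6,8]; return 5

[1,3,5,4,2,6,8]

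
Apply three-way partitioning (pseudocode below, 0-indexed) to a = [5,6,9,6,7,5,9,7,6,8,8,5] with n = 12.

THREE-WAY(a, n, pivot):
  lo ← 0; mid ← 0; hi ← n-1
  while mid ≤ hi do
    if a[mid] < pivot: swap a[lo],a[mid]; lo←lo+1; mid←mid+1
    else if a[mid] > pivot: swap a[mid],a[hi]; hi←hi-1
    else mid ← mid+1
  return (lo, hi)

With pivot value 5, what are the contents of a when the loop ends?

pivot = 5; lo=0, mid=0, hi=11
a[mid]=5=5: mid=1
a[mid]=6>5: swap a[1],a[11]; hi=10 → [5,5,9,6,7,5,9,7,6,8,8,6]
a[mid]=5=5: mid=2
a[mid]=9>5: swap a[2],a[10]; hi=9 → [5,5,8,6,7,5,9,7,6,8,9,6]
a[mid]=8>5: swap a[2],a[9]; hi=8 → [5,5,8,6,7,5,9,7,6,8,9,6]
a[mid]=8>5: swap a[2],a[8]; hi=7 → [5,5,6,6,7,5,9,7,8,8,9,6]
a[mid]=6>5: swap a[2],a[7]; hi=6 → [5,5,7,6,7,5,9,6,8,8,9,6]
a[mid]=7>5: swap a[2],a[6]; hi=5 → [5,5,9,6,7,5,7,6,8,8,9,6]
a[mid]=9>5: swap a[2],a[5]; hi=4 → [5,5,5,6,7,9,7,6,8,8,9,6]
a[mid]=5=5: mid=3
a[mid]=6>5: swap a[3],a[4]; hi=3 → [5,5,5,7,6,9,7,6,8,8,9,6]
a[mid]=7>5: swap a[3],a[3]; hi=2 → [5,5,5,7,6,9,7,6,8,8,9,6]
end: lo=0, hi=2; a = [5,5,5,7,6,9,7,6,8,8,9,6]

[5,5,5,7,6,9,7,6,8,8,9,6]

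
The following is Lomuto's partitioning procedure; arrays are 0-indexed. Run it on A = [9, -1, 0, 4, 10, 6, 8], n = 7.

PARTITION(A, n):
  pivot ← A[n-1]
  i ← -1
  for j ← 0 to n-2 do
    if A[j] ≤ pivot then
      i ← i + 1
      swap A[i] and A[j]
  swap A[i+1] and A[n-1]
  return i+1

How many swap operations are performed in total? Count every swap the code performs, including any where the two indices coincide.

5

pivot=8, i=-1
j=0: 9>8, skip
j=1: -1≤8, i=0, swap(0,1) ⇒ [-1, 9, 0, 4, 10, 6, 8]
j=2: 0≤8, i=1, swap(1,2) ⇒ [-1, 0, 9, 4, 10, 6, 8]
j=3: 4≤8, i=2, swap(2,3) ⇒ [-1, 0, 4, 9, 10, 6, 8]
j=4: 10>8, skip
j=5: 6≤8, i=3, swap(3,5) ⇒ [-1, 0, 4, 6, 10, 9, 8]
swap(4,6) ⇒ [-1, 0, 4, 6, 8, 9, 10]; return 4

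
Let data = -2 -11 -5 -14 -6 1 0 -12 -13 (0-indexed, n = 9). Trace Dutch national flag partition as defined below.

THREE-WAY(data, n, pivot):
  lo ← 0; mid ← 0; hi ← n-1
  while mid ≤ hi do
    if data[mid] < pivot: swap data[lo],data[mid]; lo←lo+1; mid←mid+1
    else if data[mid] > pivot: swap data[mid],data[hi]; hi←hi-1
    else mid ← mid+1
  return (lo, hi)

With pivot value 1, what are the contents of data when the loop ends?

lo=0 mid=0 hi=8
-2<1: swap(0,0), lo=1 mid=1 ⇒ -2 -11 -5 -14 -6 1 0 -12 -13
-11<1: swap(1,1), lo=2 mid=2 ⇒ -2 -11 -5 -14 -6 1 0 -12 -13
-5<1: swap(2,2), lo=3 mid=3 ⇒ -2 -11 -5 -14 -6 1 0 -12 -13
-14<1: swap(3,3), lo=4 mid=4 ⇒ -2 -11 -5 -14 -6 1 0 -12 -13
-6<1: swap(4,4), lo=5 mid=5 ⇒ -2 -11 -5 -14 -6 1 0 -12 -13
1=1: mid=6
0<1: swap(5,6), lo=6 mid=7 ⇒ -2 -11 -5 -14 -6 0 1 -12 -13
-12<1: swap(6,7), lo=7 mid=8 ⇒ -2 -11 -5 -14 -6 0 -12 1 -13
-13<1: swap(7,8), lo=8 mid=9 ⇒ -2 -11 -5 -14 -6 0 -12 -13 1
done. lo=8 hi=8; data=-2 -11 -5 -14 -6 0 -12 -13 1

-2 -11 -5 -14 -6 0 -12 -13 1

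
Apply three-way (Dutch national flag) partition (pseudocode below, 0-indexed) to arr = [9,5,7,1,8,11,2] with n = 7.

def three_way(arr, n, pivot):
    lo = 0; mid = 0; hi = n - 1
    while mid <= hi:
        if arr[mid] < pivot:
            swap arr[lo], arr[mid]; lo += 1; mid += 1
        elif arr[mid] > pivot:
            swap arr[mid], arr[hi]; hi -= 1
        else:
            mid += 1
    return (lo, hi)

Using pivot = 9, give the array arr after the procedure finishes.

[5,7,1,8,2,9,11]

pivot = 9; lo=0, mid=0, hi=6
arr[mid]=9=9: mid=1
arr[mid]=5<9: swap arr[0],arr[1]; lo=1,mid=2 → [5,9,7,1,8,11,2]
arr[mid]=7<9: swap arr[1],arr[2]; lo=2,mid=3 → [5,7,9,1,8,11,2]
arr[mid]=1<9: swap arr[2],arr[3]; lo=3,mid=4 → [5,7,1,9,8,11,2]
arr[mid]=8<9: swap arr[3],arr[4]; lo=4,mid=5 → [5,7,1,8,9,11,2]
arr[mid]=11>9: swap arr[5],arr[6]; hi=5 → [5,7,1,8,9,2,11]
arr[mid]=2<9: swap arr[4],arr[5]; lo=5,mid=6 → [5,7,1,8,2,9,11]
end: lo=5, hi=5; arr = [5,7,1,8,2,9,11]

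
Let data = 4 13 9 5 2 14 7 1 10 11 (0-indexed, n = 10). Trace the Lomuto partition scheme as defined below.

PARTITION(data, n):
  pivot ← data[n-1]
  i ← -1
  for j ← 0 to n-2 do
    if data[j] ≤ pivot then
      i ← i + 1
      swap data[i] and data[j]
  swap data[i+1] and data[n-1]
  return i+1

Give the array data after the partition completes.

pivot=11, i=-1
j=0: 4≤11, i=0, swap(0,0) ⇒ 4 13 9 5 2 14 7 1 10 11
j=1: 13>11, skip
j=2: 9≤11, i=1, swap(1,2) ⇒ 4 9 13 5 2 14 7 1 10 11
j=3: 5≤11, i=2, swap(2,3) ⇒ 4 9 5 13 2 14 7 1 10 11
j=4: 2≤11, i=3, swap(3,4) ⇒ 4 9 5 2 13 14 7 1 10 11
j=5: 14>11, skip
j=6: 7≤11, i=4, swap(4,6) ⇒ 4 9 5 2 7 14 13 1 10 11
j=7: 1≤11, i=5, swap(5,7) ⇒ 4 9 5 2 7 1 13 14 10 11
j=8: 10≤11, i=6, swap(6,8) ⇒ 4 9 5 2 7 1 10 14 13 11
swap(7,9) ⇒ 4 9 5 2 7 1 10 11 13 14; return 7

4 9 5 2 7 1 10 11 13 14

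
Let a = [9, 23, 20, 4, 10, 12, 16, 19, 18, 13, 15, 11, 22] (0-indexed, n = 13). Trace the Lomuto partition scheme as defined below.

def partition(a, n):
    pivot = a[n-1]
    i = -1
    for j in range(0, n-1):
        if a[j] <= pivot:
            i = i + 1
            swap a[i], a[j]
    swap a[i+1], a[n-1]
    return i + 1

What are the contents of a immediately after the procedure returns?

pivot=22, i=-1
j=0: 9≤22, i=0, swap(0,0) ⇒ [9, 23, 20, 4, 10, 12, 16, 19, 18, 13, 15, 11, 22]
j=1: 23>22, skip
j=2: 20≤22, i=1, swap(1,2) ⇒ [9, 20, 23, 4, 10, 12, 16, 19, 18, 13, 15, 11, 22]
j=3: 4≤22, i=2, swap(2,3) ⇒ [9, 20, 4, 23, 10, 12, 16, 19, 18, 13, 15, 11, 22]
j=4: 10≤22, i=3, swap(3,4) ⇒ [9, 20, 4, 10, 23, 12, 16, 19, 18, 13, 15, 11, 22]
j=5: 12≤22, i=4, swap(4,5) ⇒ [9, 20, 4, 10, 12, 23, 16, 19, 18, 13, 15, 11, 22]
j=6: 16≤22, i=5, swap(5,6) ⇒ [9, 20, 4, 10, 12, 16, 23, 19, 18, 13, 15, 11, 22]
j=7: 19≤22, i=6, swap(6,7) ⇒ [9, 20, 4, 10, 12, 16, 19, 23, 18, 13, 15, 11, 22]
j=8: 18≤22, i=7, swap(7,8) ⇒ [9, 20, 4, 10, 12, 16, 19, 18, 23, 13, 15, 11, 22]
j=9: 13≤22, i=8, swap(8,9) ⇒ [9, 20, 4, 10, 12, 16, 19, 18, 13, 23, 15, 11, 22]
j=10: 15≤22, i=9, swap(9,10) ⇒ [9, 20, 4, 10, 12, 16, 19, 18, 13, 15, 23, 11, 22]
j=11: 11≤22, i=10, swap(10,11) ⇒ [9, 20, 4, 10, 12, 16, 19, 18, 13, 15, 11, 23, 22]
swap(11,12) ⇒ [9, 20, 4, 10, 12, 16, 19, 18, 13, 15, 11, 22, 23]; return 11

[9, 20, 4, 10, 12, 16, 19, 18, 13, 15, 11, 22, 23]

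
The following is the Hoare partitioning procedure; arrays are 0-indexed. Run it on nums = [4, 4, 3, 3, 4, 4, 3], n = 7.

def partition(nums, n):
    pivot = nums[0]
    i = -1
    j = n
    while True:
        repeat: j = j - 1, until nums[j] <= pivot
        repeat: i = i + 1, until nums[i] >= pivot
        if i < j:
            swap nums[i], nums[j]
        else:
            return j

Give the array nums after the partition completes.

pivot = nums[0] = 4; i = -1, j = 7
j→6 (nums[6]=3≤4), i→0 (nums[0]=4≥4); i<j, swap → [3, 4, 3, 3, 4, 4, 4]
j→5 (nums[5]=4≤4), i→1 (nums[1]=4≥4); i<j, swap → [3, 4, 3, 3, 4, 4, 4]
j→4, i→4; i≥j, return j=4. nums = [3, 4, 3, 3, 4, 4, 4]

[3, 4, 3, 3, 4, 4, 4]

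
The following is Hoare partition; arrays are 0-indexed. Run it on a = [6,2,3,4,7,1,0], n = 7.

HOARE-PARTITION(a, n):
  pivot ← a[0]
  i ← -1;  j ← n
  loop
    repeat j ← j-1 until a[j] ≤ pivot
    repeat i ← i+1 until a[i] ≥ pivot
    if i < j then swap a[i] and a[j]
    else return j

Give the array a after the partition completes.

[0,2,3,4,1,7,6]

pivot = a[0] = 6; i = -1, j = 7
j→6 (a[6]=0≤6), i→0 (a[0]=6≥6); i<j, swap → [0,2,3,4,7,1,6]
j→5 (a[5]=1≤6), i→4 (a[4]=7≥6); i<j, swap → [0,2,3,4,1,7,6]
j→4, i→5; i≥j, return j=4. a = [0,2,3,4,1,7,6]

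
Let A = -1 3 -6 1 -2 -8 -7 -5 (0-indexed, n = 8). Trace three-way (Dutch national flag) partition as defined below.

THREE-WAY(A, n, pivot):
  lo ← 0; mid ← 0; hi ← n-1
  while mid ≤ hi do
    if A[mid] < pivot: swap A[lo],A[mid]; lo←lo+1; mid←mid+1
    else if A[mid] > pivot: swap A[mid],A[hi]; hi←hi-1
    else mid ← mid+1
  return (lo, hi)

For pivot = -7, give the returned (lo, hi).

(1, 1)

lo=0 mid=0 hi=7
-1>-7: swap(0,7), hi=6 ⇒ -5 3 -6 1 -2 -8 -7 -1
-5>-7: swap(0,6), hi=5 ⇒ -7 3 -6 1 -2 -8 -5 -1
-7=-7: mid=1
3>-7: swap(1,5), hi=4 ⇒ -7 -8 -6 1 -2 3 -5 -1
-8<-7: swap(0,1), lo=1 mid=2 ⇒ -8 -7 -6 1 -2 3 -5 -1
-6>-7: swap(2,4), hi=3 ⇒ -8 -7 -2 1 -6 3 -5 -1
-2>-7: swap(2,3), hi=2 ⇒ -8 -7 1 -2 -6 3 -5 -1
1>-7: swap(2,2), hi=1 ⇒ -8 -7 1 -2 -6 3 -5 -1
done. lo=1 hi=1; A=-8 -7 1 -2 -6 3 -5 -1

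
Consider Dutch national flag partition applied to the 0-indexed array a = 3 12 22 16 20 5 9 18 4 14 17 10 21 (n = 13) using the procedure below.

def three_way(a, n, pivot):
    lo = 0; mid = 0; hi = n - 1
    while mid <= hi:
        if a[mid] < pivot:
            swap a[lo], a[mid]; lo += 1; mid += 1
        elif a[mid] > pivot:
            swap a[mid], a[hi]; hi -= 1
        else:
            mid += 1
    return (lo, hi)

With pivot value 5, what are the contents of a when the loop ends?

3 4 5 20 16 9 18 22 14 17 10 21 12

lo=0 mid=0 hi=12
3<5: swap(0,0), lo=1 mid=1 ⇒ 3 12 22 16 20 5 9 18 4 14 17 10 21
12>5: swap(1,12), hi=11 ⇒ 3 21 22 16 20 5 9 18 4 14 17 10 12
21>5: swap(1,11), hi=10 ⇒ 3 10 22 16 20 5 9 18 4 14 17 21 12
10>5: swap(1,10), hi=9 ⇒ 3 17 22 16 20 5 9 18 4 14 10 21 12
17>5: swap(1,9), hi=8 ⇒ 3 14 22 16 20 5 9 18 4 17 10 21 12
14>5: swap(1,8), hi=7 ⇒ 3 4 22 16 20 5 9 18 14 17 10 21 12
4<5: swap(1,1), lo=2 mid=2 ⇒ 3 4 22 16 20 5 9 18 14 17 10 21 12
22>5: swap(2,7), hi=6 ⇒ 3 4 18 16 20 5 9 22 14 17 10 21 12
18>5: swap(2,6), hi=5 ⇒ 3 4 9 16 20 5 18 22 14 17 10 21 12
9>5: swap(2,5), hi=4 ⇒ 3 4 5 16 20 9 18 22 14 17 10 21 12
5=5: mid=3
16>5: swap(3,4), hi=3 ⇒ 3 4 5 20 16 9 18 22 14 17 10 21 12
20>5: swap(3,3), hi=2 ⇒ 3 4 5 20 16 9 18 22 14 17 10 21 12
done. lo=2 hi=2; a=3 4 5 20 16 9 18 22 14 17 10 21 12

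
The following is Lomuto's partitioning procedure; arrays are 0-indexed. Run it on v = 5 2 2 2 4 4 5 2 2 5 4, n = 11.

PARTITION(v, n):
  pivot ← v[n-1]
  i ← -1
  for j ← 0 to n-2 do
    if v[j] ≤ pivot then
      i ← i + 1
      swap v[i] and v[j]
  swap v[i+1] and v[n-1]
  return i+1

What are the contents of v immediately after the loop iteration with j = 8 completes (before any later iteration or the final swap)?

2 2 2 4 4 2 2 5 5 5 4

pivot=4, i=-1
j=0: 5>4, skip
j=1: 2≤4, i=0, swap(0,1) ⇒ 2 5 2 2 4 4 5 2 2 5 4
j=2: 2≤4, i=1, swap(1,2) ⇒ 2 2 5 2 4 4 5 2 2 5 4
j=3: 2≤4, i=2, swap(2,3) ⇒ 2 2 2 5 4 4 5 2 2 5 4
j=4: 4≤4, i=3, swap(3,4) ⇒ 2 2 2 4 5 4 5 2 2 5 4
j=5: 4≤4, i=4, swap(4,5) ⇒ 2 2 2 4 4 5 5 2 2 5 4
j=6: 5>4, skip
j=7: 2≤4, i=5, swap(5,7) ⇒ 2 2 2 4 4 2 5 5 2 5 4
j=8: 2≤4, i=6, swap(6,8) ⇒ 2 2 2 4 4 2 2 5 5 5 4
(after j=8) v = 2 2 2 4 4 2 2 5 5 5 4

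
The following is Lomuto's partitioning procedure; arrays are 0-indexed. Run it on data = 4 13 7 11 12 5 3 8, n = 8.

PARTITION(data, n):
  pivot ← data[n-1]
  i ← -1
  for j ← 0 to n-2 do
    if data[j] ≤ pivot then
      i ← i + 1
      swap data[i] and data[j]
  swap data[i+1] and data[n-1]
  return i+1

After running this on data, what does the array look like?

4 7 5 3 8 13 11 12

pivot=8, i=-1
j=0: 4≤8, i=0, swap(0,0) ⇒ 4 13 7 11 12 5 3 8
j=1: 13>8, skip
j=2: 7≤8, i=1, swap(1,2) ⇒ 4 7 13 11 12 5 3 8
j=3: 11>8, skip
j=4: 12>8, skip
j=5: 5≤8, i=2, swap(2,5) ⇒ 4 7 5 11 12 13 3 8
j=6: 3≤8, i=3, swap(3,6) ⇒ 4 7 5 3 12 13 11 8
swap(4,7) ⇒ 4 7 5 3 8 13 11 12; return 4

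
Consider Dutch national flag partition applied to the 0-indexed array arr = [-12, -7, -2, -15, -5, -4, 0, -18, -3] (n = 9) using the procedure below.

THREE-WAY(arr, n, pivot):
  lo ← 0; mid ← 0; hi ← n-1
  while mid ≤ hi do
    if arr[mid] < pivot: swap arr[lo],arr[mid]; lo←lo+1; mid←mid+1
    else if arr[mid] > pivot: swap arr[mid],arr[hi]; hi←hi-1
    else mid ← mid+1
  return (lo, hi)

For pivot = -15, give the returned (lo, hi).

lo=0 mid=0 hi=8
-12>-15: swap(0,8), hi=7 ⇒ [-3, -7, -2, -15, -5, -4, 0, -18, -12]
-3>-15: swap(0,7), hi=6 ⇒ [-18, -7, -2, -15, -5, -4, 0, -3, -12]
-18<-15: swap(0,0), lo=1 mid=1 ⇒ [-18, -7, -2, -15, -5, -4, 0, -3, -12]
-7>-15: swap(1,6), hi=5 ⇒ [-18, 0, -2, -15, -5, -4, -7, -3, -12]
0>-15: swap(1,5), hi=4 ⇒ [-18, -4, -2, -15, -5, 0, -7, -3, -12]
-4>-15: swap(1,4), hi=3 ⇒ [-18, -5, -2, -15, -4, 0, -7, -3, -12]
-5>-15: swap(1,3), hi=2 ⇒ [-18, -15, -2, -5, -4, 0, -7, -3, -12]
-15=-15: mid=2
-2>-15: swap(2,2), hi=1 ⇒ [-18, -15, -2, -5, -4, 0, -7, -3, -12]
done. lo=1 hi=1; arr=[-18, -15, -2, -5, -4, 0, -7, -3, -12]

(1, 1)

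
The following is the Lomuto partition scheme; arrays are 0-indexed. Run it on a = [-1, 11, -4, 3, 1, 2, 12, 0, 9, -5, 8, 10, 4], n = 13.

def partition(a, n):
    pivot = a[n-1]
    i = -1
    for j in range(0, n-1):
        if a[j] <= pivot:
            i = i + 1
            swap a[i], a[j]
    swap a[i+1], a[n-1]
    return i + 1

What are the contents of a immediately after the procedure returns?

pivot=4, i=-1
j=0: -1≤4, i=0, swap(0,0) ⇒ [-1, 11, -4, 3, 1, 2, 12, 0, 9, -5, 8, 10, 4]
j=1: 11>4, skip
j=2: -4≤4, i=1, swap(1,2) ⇒ [-1, -4, 11, 3, 1, 2, 12, 0, 9, -5, 8, 10, 4]
j=3: 3≤4, i=2, swap(2,3) ⇒ [-1, -4, 3, 11, 1, 2, 12, 0, 9, -5, 8, 10, 4]
j=4: 1≤4, i=3, swap(3,4) ⇒ [-1, -4, 3, 1, 11, 2, 12, 0, 9, -5, 8, 10, 4]
j=5: 2≤4, i=4, swap(4,5) ⇒ [-1, -4, 3, 1, 2, 11, 12, 0, 9, -5, 8, 10, 4]
j=6: 12>4, skip
j=7: 0≤4, i=5, swap(5,7) ⇒ [-1, -4, 3, 1, 2, 0, 12, 11, 9, -5, 8, 10, 4]
j=8: 9>4, skip
j=9: -5≤4, i=6, swap(6,9) ⇒ [-1, -4, 3, 1, 2, 0, -5, 11, 9, 12, 8, 10, 4]
j=10: 8>4, skip
j=11: 10>4, skip
swap(7,12) ⇒ [-1, -4, 3, 1, 2, 0, -5, 4, 9, 12, 8, 10, 11]; return 7

[-1, -4, 3, 1, 2, 0, -5, 4, 9, 12, 8, 10, 11]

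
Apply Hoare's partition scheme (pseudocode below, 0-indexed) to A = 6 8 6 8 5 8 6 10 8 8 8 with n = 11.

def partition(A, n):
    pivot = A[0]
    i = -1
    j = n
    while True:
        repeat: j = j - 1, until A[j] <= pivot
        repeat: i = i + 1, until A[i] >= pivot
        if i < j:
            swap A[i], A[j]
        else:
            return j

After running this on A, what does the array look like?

pivot=6
j stops at 6 (6), i stops at 0 (6); swap ⇒ 6 8 6 8 5 8 6 10 8 8 8
j stops at 4 (5), i stops at 1 (8); swap ⇒ 6 5 6 8 8 8 6 10 8 8 8
j stops at 2, i stops at 2; i≥j ⇒ return 2. A=6 5 6 8 8 8 6 10 8 8 8

6 5 6 8 8 8 6 10 8 8 8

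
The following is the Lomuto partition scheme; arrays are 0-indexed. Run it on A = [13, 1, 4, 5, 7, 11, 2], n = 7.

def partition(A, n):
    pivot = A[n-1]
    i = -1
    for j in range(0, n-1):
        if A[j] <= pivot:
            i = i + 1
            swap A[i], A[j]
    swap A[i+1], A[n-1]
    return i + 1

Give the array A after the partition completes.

pivot=2, i=-1
j=0: 13>2, skip
j=1: 1≤2, i=0, swap(0,1) ⇒ [1, 13, 4, 5, 7, 11, 2]
j=2: 4>2, skip
j=3: 5>2, skip
j=4: 7>2, skip
j=5: 11>2, skip
swap(1,6) ⇒ [1, 2, 4, 5, 7, 11, 13]; return 1

[1, 2, 4, 5, 7, 11, 13]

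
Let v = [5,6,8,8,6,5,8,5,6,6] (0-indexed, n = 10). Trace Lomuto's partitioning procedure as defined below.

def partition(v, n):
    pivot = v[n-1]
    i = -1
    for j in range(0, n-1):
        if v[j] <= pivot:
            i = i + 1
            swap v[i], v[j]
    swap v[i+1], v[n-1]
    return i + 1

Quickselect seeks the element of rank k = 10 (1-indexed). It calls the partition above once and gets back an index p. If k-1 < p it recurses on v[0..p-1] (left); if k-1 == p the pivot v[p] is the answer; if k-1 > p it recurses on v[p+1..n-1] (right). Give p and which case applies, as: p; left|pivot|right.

pivot = v[9] = 6; i = -1
j=0: v[0]=5 ≤ 6 → i=0, swap v[0],v[0] (no change) → [5,6,8,8,6,5,8,5,6,6]
j=1: v[1]=6 ≤ 6 → i=1, swap v[1],v[1] (no change) → [5,6,8,8,6,5,8,5,6,6]
j=2: v[2]=8 > 6 → no swap
j=3: v[3]=8 > 6 → no swap
j=4: v[4]=6 ≤ 6 → i=2, swap v[2],v[4] → [5,6,6,8,8,5,8,5,6,6]
j=5: v[5]=5 ≤ 6 → i=3, swap v[3],v[5] → [5,6,6,5,8,8,8,5,6,6]
j=6: v[6]=8 > 6 → no swap
j=7: v[7]=5 ≤ 6 → i=4, swap v[4],v[7] → [5,6,6,5,5,8,8,8,6,6]
j=8: v[8]=6 ≤ 6 → i=5, swap v[5],v[8] → [5,6,6,5,5,6,8,8,8,6]
final swap v[6],v[9] → [5,6,6,5,5,6,6,8,8,8]; return 6
p = 6; k-1 = 9 > 6 ⇒ right

6; right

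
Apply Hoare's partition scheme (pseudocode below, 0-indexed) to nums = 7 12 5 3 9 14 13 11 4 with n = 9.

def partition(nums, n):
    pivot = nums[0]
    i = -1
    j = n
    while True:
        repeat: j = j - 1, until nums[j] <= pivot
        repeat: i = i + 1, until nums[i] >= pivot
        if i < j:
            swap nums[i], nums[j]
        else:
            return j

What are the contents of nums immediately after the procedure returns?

pivot = nums[0] = 7; i = -1, j = 9
j→8 (nums[8]=4≤7), i→0 (nums[0]=7≥7); i<j, swap → 4 12 5 3 9 14 13 11 7
j→3 (nums[3]=3≤7), i→1 (nums[1]=12≥7); i<j, swap → 4 3 5 12 9 14 13 11 7
j→2, i→3; i≥j, return j=2. nums = 4 3 5 12 9 14 13 11 7

4 3 5 12 9 14 13 11 7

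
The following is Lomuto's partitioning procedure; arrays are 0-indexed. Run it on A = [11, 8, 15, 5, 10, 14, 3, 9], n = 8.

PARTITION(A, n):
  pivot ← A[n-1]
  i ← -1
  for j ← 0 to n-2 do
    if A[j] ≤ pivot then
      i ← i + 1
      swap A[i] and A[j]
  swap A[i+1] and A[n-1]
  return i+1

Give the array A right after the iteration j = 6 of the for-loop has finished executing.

[8, 5, 3, 11, 10, 14, 15, 9]

pivot = A[7] = 9; i = -1
j=0: A[0]=11 > 9 → no swap
j=1: A[1]=8 ≤ 9 → i=0, swap A[0],A[1] → [8, 11, 15, 5, 10, 14, 3, 9]
j=2: A[2]=15 > 9 → no swap
j=3: A[3]=5 ≤ 9 → i=1, swap A[1],A[3] → [8, 5, 15, 11, 10, 14, 3, 9]
j=4: A[4]=10 > 9 → no swap
j=5: A[5]=14 > 9 → no swap
j=6: A[6]=3 ≤ 9 → i=2, swap A[2],A[6] → [8, 5, 3, 11, 10, 14, 15, 9]
(after j=6) A = [8, 5, 3, 11, 10, 14, 15, 9]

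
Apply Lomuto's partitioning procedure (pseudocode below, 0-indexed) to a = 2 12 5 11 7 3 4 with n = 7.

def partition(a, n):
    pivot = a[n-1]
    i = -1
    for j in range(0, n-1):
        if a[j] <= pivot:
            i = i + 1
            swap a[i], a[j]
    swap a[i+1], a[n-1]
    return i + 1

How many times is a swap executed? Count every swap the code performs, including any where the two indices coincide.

3

pivot=4, i=-1
j=0: 2≤4, i=0, swap(0,0) ⇒ 2 12 5 11 7 3 4
j=1: 12>4, skip
j=2: 5>4, skip
j=3: 11>4, skip
j=4: 7>4, skip
j=5: 3≤4, i=1, swap(1,5) ⇒ 2 3 5 11 7 12 4
swap(2,6) ⇒ 2 3 4 11 7 12 5; return 2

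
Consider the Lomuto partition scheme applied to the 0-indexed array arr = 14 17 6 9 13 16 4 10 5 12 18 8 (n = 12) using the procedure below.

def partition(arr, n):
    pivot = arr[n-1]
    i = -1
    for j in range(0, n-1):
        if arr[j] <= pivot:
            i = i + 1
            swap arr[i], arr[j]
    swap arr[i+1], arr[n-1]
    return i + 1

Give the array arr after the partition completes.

pivot = arr[11] = 8; i = -1
j=0: arr[0]=14 > 8 → no swap
j=1: arr[1]=17 > 8 → no swap
j=2: arr[2]=6 ≤ 8 → i=0, swap arr[0],arr[2] → 6 17 14 9 13 16 4 10 5 12 18 8
j=3: arr[3]=9 > 8 → no swap
j=4: arr[4]=13 > 8 → no swap
j=5: arr[5]=16 > 8 → no swap
j=6: arr[6]=4 ≤ 8 → i=1, swap arr[1],arr[6] → 6 4 14 9 13 16 17 10 5 12 18 8
j=7: arr[7]=10 > 8 → no swap
j=8: arr[8]=5 ≤ 8 → i=2, swap arr[2],arr[8] → 6 4 5 9 13 16 17 10 14 12 18 8
j=9: arr[9]=12 > 8 → no swap
j=10: arr[10]=18 > 8 → no swap
final swap arr[3],arr[11] → 6 4 5 8 13 16 17 10 14 12 18 9; return 3

6 4 5 8 13 16 17 10 14 12 18 9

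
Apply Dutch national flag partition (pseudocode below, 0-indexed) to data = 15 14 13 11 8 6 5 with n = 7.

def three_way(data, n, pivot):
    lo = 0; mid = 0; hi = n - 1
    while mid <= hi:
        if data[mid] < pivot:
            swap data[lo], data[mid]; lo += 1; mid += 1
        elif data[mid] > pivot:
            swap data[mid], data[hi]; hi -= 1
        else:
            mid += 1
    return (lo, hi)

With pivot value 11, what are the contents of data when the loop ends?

pivot = 11; lo=0, mid=0, hi=6
data[mid]=15>11: swap data[0],data[6]; hi=5 → 5 14 13 11 8 6 15
data[mid]=5<11: swap data[0],data[0]; lo=1,mid=1 → 5 14 13 11 8 6 15
data[mid]=14>11: swap data[1],data[5]; hi=4 → 5 6 13 11 8 14 15
data[mid]=6<11: swap data[1],data[1]; lo=2,mid=2 → 5 6 13 11 8 14 15
data[mid]=13>11: swap data[2],data[4]; hi=3 → 5 6 8 11 13 14 15
data[mid]=8<11: swap data[2],data[2]; lo=3,mid=3 → 5 6 8 11 13 14 15
data[mid]=11=11: mid=4
end: lo=3, hi=3; data = 5 6 8 11 13 14 15

5 6 8 11 13 14 15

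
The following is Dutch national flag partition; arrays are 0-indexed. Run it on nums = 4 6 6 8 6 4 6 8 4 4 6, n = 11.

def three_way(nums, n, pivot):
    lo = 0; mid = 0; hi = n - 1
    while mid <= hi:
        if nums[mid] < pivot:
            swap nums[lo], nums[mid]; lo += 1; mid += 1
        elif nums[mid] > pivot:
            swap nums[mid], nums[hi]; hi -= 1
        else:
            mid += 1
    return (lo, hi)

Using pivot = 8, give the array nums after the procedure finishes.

pivot = 8; lo=0, mid=0, hi=10
nums[mid]=4<8: swap nums[0],nums[0]; lo=1,mid=1 → 4 6 6 8 6 4 6 8 4 4 6
nums[mid]=6<8: swap nums[1],nums[1]; lo=2,mid=2 → 4 6 6 8 6 4 6 8 4 4 6
nums[mid]=6<8: swap nums[2],nums[2]; lo=3,mid=3 → 4 6 6 8 6 4 6 8 4 4 6
nums[mid]=8=8: mid=4
nums[mid]=6<8: swap nums[3],nums[4]; lo=4,mid=5 → 4 6 6 6 8 4 6 8 4 4 6
nums[mid]=4<8: swap nums[4],nums[5]; lo=5,mid=6 → 4 6 6 6 4 8 6 8 4 4 6
nums[mid]=6<8: swap nums[5],nums[6]; lo=6,mid=7 → 4 6 6 6 4 6 8 8 4 4 6
nums[mid]=8=8: mid=8
nums[mid]=4<8: swap nums[6],nums[8]; lo=7,mid=9 → 4 6 6 6 4 6 4 8 8 4 6
nums[mid]=4<8: swap nums[7],nums[9]; lo=8,mid=10 → 4 6 6 6 4 6 4 4 8 8 6
nums[mid]=6<8: swap nums[8],nums[10]; lo=9,mid=11 → 4 6 6 6 4 6 4 4 6 8 8
end: lo=9, hi=10; nums = 4 6 6 6 4 6 4 4 6 8 8

4 6 6 6 4 6 4 4 6 8 8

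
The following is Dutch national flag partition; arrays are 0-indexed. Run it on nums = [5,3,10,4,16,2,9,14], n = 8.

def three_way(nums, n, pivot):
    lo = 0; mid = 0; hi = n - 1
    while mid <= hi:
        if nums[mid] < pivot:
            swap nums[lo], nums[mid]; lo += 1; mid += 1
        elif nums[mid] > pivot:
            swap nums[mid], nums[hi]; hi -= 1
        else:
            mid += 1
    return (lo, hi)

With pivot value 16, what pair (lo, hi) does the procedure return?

pivot = 16; lo=0, mid=0, hi=7
nums[mid]=5<16: swap nums[0],nums[0]; lo=1,mid=1 → [5,3,10,4,16,2,9,14]
nums[mid]=3<16: swap nums[1],nums[1]; lo=2,mid=2 → [5,3,10,4,16,2,9,14]
nums[mid]=10<16: swap nums[2],nums[2]; lo=3,mid=3 → [5,3,10,4,16,2,9,14]
nums[mid]=4<16: swap nums[3],nums[3]; lo=4,mid=4 → [5,3,10,4,16,2,9,14]
nums[mid]=16=16: mid=5
nums[mid]=2<16: swap nums[4],nums[5]; lo=5,mid=6 → [5,3,10,4,2,16,9,14]
nums[mid]=9<16: swap nums[5],nums[6]; lo=6,mid=7 → [5,3,10,4,2,9,16,14]
nums[mid]=14<16: swap nums[6],nums[7]; lo=7,mid=8 → [5,3,10,4,2,9,14,16]
end: lo=7, hi=7; nums = [5,3,10,4,2,9,14,16]

(7, 7)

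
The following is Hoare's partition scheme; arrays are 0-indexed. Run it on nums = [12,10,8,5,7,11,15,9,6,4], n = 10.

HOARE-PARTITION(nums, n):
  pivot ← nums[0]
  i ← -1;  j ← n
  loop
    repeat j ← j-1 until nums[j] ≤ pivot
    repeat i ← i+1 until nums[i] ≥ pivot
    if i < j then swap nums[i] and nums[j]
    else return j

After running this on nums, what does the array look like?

pivot = nums[0] = 12; i = -1, j = 10
j→9 (nums[9]=4≤12), i→0 (nums[0]=12≥12); i<j, swap → [4,10,8,5,7,11,15,9,6,12]
j→8 (nums[8]=6≤12), i→6 (nums[6]=15≥12); i<j, swap → [4,10,8,5,7,11,6,9,15,12]
j→7, i→8; i≥j, return j=7. nums = [4,10,8,5,7,11,6,9,15,12]

[4,10,8,5,7,11,6,9,15,12]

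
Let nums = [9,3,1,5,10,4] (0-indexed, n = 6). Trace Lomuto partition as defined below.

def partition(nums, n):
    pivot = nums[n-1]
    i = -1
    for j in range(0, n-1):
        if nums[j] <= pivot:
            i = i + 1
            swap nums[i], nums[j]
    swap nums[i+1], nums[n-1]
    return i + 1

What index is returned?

pivot = nums[5] = 4; i = -1
j=0: nums[0]=9 > 4 → no swap
j=1: nums[1]=3 ≤ 4 → i=0, swap nums[0],nums[1] → [3,9,1,5,10,4]
j=2: nums[2]=1 ≤ 4 → i=1, swap nums[1],nums[2] → [3,1,9,5,10,4]
j=3: nums[3]=5 > 4 → no swap
j=4: nums[4]=10 > 4 → no swap
final swap nums[2],nums[5] → [3,1,4,5,10,9]; return 2

2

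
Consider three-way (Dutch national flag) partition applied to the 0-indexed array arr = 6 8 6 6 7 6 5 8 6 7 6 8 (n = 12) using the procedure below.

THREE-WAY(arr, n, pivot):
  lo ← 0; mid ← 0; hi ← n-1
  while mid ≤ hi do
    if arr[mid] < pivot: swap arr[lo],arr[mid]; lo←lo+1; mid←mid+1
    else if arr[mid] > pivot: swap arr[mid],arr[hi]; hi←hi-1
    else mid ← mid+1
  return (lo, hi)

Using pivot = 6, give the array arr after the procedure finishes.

lo=0 mid=0 hi=11
6=6: mid=1
8>6: swap(1,11), hi=10 ⇒ 6 8 6 6 7 6 5 8 6 7 6 8
8>6: swap(1,10), hi=9 ⇒ 6 6 6 6 7 6 5 8 6 7 8 8
6=6: mid=2
6=6: mid=3
6=6: mid=4
7>6: swap(4,9), hi=8 ⇒ 6 6 6 6 7 6 5 8 6 7 8 8
7>6: swap(4,8), hi=7 ⇒ 6 6 6 6 6 6 5 8 7 7 8 8
6=6: mid=5
6=6: mid=6
5<6: swap(0,6), lo=1 mid=7 ⇒ 5 6 6 6 6 6 6 8 7 7 8 8
8>6: swap(7,7), hi=6 ⇒ 5 6 6 6 6 6 6 8 7 7 8 8
done. lo=1 hi=6; arr=5 6 6 6 6 6 6 8 7 7 8 8

5 6 6 6 6 6 6 8 7 7 8 8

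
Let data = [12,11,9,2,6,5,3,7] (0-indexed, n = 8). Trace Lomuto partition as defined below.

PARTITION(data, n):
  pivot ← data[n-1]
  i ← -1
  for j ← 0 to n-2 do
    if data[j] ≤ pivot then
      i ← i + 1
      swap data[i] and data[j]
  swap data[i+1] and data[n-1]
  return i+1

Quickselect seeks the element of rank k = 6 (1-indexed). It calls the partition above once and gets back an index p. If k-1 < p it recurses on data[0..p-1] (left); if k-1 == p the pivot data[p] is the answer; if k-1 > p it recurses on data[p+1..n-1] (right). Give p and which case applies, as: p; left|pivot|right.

pivot = data[7] = 7; i = -1
j=0: data[0]=12 > 7 → no swap
j=1: data[1]=11 > 7 → no swap
j=2: data[2]=9 > 7 → no swap
j=3: data[3]=2 ≤ 7 → i=0, swap data[0],data[3] → [2,11,9,12,6,5,3,7]
j=4: data[4]=6 ≤ 7 → i=1, swap data[1],data[4] → [2,6,9,12,11,5,3,7]
j=5: data[5]=5 ≤ 7 → i=2, swap data[2],data[5] → [2,6,5,12,11,9,3,7]
j=6: data[6]=3 ≤ 7 → i=3, swap data[3],data[6] → [2,6,5,3,11,9,12,7]
final swap data[4],data[7] → [2,6,5,3,7,9,12,11]; return 4
p = 4; k-1 = 5 > 4 ⇒ right

4; right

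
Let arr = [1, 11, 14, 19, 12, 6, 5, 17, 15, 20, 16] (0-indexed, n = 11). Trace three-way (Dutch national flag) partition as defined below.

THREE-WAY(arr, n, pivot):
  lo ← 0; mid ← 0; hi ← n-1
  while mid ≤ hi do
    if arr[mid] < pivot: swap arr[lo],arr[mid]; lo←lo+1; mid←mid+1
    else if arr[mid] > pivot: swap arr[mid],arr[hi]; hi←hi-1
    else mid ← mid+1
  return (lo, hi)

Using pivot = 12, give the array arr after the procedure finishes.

lo=0 mid=0 hi=10
1<12: swap(0,0), lo=1 mid=1 ⇒ [1, 11, 14, 19, 12, 6, 5, 17, 15, 20, 16]
11<12: swap(1,1), lo=2 mid=2 ⇒ [1, 11, 14, 19, 12, 6, 5, 17, 15, 20, 16]
14>12: swap(2,10), hi=9 ⇒ [1, 11, 16, 19, 12, 6, 5, 17, 15, 20, 14]
16>12: swap(2,9), hi=8 ⇒ [1, 11, 20, 19, 12, 6, 5, 17, 15, 16, 14]
20>12: swap(2,8), hi=7 ⇒ [1, 11, 15, 19, 12, 6, 5, 17, 20, 16, 14]
15>12: swap(2,7), hi=6 ⇒ [1, 11, 17, 19, 12, 6, 5, 15, 20, 16, 14]
17>12: swap(2,6), hi=5 ⇒ [1, 11, 5, 19, 12, 6, 17, 15, 20, 16, 14]
5<12: swap(2,2), lo=3 mid=3 ⇒ [1, 11, 5, 19, 12, 6, 17, 15, 20, 16, 14]
19>12: swap(3,5), hi=4 ⇒ [1, 11, 5, 6, 12, 19, 17, 15, 20, 16, 14]
6<12: swap(3,3), lo=4 mid=4 ⇒ [1, 11, 5, 6, 12, 19, 17, 15, 20, 16, 14]
12=12: mid=5
done. lo=4 hi=4; arr=[1, 11, 5, 6, 12, 19, 17, 15, 20, 16, 14]

[1, 11, 5, 6, 12, 19, 17, 15, 20, 16, 14]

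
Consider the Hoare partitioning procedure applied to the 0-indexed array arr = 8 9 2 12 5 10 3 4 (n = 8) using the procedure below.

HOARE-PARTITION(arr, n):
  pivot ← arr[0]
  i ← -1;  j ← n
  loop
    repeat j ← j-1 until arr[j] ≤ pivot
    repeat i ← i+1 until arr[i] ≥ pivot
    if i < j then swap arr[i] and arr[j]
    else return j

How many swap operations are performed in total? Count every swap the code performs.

3

pivot=8
j stops at 7 (4), i stops at 0 (8); swap ⇒ 4 9 2 12 5 10 3 8
j stops at 6 (3), i stops at 1 (9); swap ⇒ 4 3 2 12 5 10 9 8
j stops at 4 (5), i stops at 3 (12); swap ⇒ 4 3 2 5 12 10 9 8
j stops at 3, i stops at 4; i≥j ⇒ return 3. arr=4 3 2 5 12 10 9 8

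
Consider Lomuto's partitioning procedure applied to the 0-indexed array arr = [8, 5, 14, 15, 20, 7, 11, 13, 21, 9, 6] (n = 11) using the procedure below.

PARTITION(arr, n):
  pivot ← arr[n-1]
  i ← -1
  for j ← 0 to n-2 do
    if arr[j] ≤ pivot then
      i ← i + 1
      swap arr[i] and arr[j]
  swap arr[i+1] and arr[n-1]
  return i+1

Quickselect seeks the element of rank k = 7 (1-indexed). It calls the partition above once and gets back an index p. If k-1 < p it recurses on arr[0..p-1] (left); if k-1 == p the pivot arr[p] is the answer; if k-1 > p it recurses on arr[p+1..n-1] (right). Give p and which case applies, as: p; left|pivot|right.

1; right

pivot = arr[10] = 6; i = -1
j=0: arr[0]=8 > 6 → no swap
j=1: arr[1]=5 ≤ 6 → i=0, swap arr[0],arr[1] → [5, 8, 14, 15, 20, 7, 11, 13, 21, 9, 6]
j=2: arr[2]=14 > 6 → no swap
j=3: arr[3]=15 > 6 → no swap
j=4: arr[4]=20 > 6 → no swap
j=5: arr[5]=7 > 6 → no swap
j=6: arr[6]=11 > 6 → no swap
j=7: arr[7]=13 > 6 → no swap
j=8: arr[8]=21 > 6 → no swap
j=9: arr[9]=9 > 6 → no swap
final swap arr[1],arr[10] → [5, 6, 14, 15, 20, 7, 11, 13, 21, 9, 8]; return 1
p = 1; k-1 = 6 > 1 ⇒ right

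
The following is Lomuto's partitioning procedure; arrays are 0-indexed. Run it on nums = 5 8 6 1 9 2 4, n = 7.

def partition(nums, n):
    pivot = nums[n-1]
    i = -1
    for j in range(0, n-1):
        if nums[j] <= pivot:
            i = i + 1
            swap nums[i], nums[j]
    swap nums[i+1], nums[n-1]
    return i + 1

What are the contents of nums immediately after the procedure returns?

pivot = nums[6] = 4; i = -1
j=0: nums[0]=5 > 4 → no swap
j=1: nums[1]=8 > 4 → no swap
j=2: nums[2]=6 > 4 → no swap
j=3: nums[3]=1 ≤ 4 → i=0, swap nums[0],nums[3] → 1 8 6 5 9 2 4
j=4: nums[4]=9 > 4 → no swap
j=5: nums[5]=2 ≤ 4 → i=1, swap nums[1],nums[5] → 1 2 6 5 9 8 4
final swap nums[2],nums[6] → 1 2 4 5 9 8 6; return 2

1 2 4 5 9 8 6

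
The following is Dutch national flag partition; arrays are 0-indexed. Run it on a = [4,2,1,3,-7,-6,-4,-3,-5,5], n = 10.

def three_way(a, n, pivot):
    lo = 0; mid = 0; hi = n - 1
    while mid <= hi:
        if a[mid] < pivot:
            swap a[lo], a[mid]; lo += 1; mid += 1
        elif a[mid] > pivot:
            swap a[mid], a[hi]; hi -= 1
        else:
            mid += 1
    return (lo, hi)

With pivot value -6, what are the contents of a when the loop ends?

lo=0 mid=0 hi=9
4>-6: swap(0,9), hi=8 ⇒ [5,2,1,3,-7,-6,-4,-3,-5,4]
5>-6: swap(0,8), hi=7 ⇒ [-5,2,1,3,-7,-6,-4,-3,5,4]
-5>-6: swap(0,7), hi=6 ⇒ [-3,2,1,3,-7,-6,-4,-5,5,4]
-3>-6: swap(0,6), hi=5 ⇒ [-4,2,1,3,-7,-6,-3,-5,5,4]
-4>-6: swap(0,5), hi=4 ⇒ [-6,2,1,3,-7,-4,-3,-5,5,4]
-6=-6: mid=1
2>-6: swap(1,4), hi=3 ⇒ [-6,-7,1,3,2,-4,-3,-5,5,4]
-7<-6: swap(0,1), lo=1 mid=2 ⇒ [-7,-6,1,3,2,-4,-3,-5,5,4]
1>-6: swap(2,3), hi=2 ⇒ [-7,-6,3,1,2,-4,-3,-5,5,4]
3>-6: swap(2,2), hi=1 ⇒ [-7,-6,3,1,2,-4,-3,-5,5,4]
done. lo=1 hi=1; a=[-7,-6,3,1,2,-4,-3,-5,5,4]

[-7,-6,3,1,2,-4,-3,-5,5,4]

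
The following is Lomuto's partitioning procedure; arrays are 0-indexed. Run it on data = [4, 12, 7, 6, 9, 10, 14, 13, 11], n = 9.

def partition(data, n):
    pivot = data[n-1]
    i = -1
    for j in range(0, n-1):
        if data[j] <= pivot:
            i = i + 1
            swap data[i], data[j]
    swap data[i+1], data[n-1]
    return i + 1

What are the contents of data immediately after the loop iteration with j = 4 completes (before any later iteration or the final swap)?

[4, 7, 6, 9, 12, 10, 14, 13, 11]

pivot=11, i=-1
j=0: 4≤11, i=0, swap(0,0) ⇒ [4, 12, 7, 6, 9, 10, 14, 13, 11]
j=1: 12>11, skip
j=2: 7≤11, i=1, swap(1,2) ⇒ [4, 7, 12, 6, 9, 10, 14, 13, 11]
j=3: 6≤11, i=2, swap(2,3) ⇒ [4, 7, 6, 12, 9, 10, 14, 13, 11]
j=4: 9≤11, i=3, swap(3,4) ⇒ [4, 7, 6, 9, 12, 10, 14, 13, 11]
(after j=4) data = [4, 7, 6, 9, 12, 10, 14, 13, 11]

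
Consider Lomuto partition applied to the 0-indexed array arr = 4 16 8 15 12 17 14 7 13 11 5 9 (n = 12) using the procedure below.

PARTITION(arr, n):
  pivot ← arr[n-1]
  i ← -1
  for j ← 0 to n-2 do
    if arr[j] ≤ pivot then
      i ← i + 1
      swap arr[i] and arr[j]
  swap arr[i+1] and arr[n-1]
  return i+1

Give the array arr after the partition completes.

pivot=9, i=-1
j=0: 4≤9, i=0, swap(0,0) ⇒ 4 16 8 15 12 17 14 7 13 11 5 9
j=1: 16>9, skip
j=2: 8≤9, i=1, swap(1,2) ⇒ 4 8 16 15 12 17 14 7 13 11 5 9
j=3: 15>9, skip
j=4: 12>9, skip
j=5: 17>9, skip
j=6: 14>9, skip
j=7: 7≤9, i=2, swap(2,7) ⇒ 4 8 7 15 12 17 14 16 13 11 5 9
j=8: 13>9, skip
j=9: 11>9, skip
j=10: 5≤9, i=3, swap(3,10) ⇒ 4 8 7 5 12 17 14 16 13 11 15 9
swap(4,11) ⇒ 4 8 7 5 9 17 14 16 13 11 15 12; return 4

4 8 7 5 9 17 14 16 13 11 15 12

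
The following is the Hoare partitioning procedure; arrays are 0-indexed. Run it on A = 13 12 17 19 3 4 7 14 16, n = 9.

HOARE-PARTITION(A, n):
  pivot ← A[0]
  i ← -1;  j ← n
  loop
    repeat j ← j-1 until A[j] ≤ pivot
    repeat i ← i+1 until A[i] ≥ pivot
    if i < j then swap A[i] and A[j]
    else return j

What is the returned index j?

pivot=13
j stops at 6 (7), i stops at 0 (13); swap ⇒ 7 12 17 19 3 4 13 14 16
j stops at 5 (4), i stops at 2 (17); swap ⇒ 7 12 4 19 3 17 13 14 16
j stops at 4 (3), i stops at 3 (19); swap ⇒ 7 12 4 3 19 17 13 14 16
j stops at 3, i stops at 4; i≥j ⇒ return 3. A=7 12 4 3 19 17 13 14 16

3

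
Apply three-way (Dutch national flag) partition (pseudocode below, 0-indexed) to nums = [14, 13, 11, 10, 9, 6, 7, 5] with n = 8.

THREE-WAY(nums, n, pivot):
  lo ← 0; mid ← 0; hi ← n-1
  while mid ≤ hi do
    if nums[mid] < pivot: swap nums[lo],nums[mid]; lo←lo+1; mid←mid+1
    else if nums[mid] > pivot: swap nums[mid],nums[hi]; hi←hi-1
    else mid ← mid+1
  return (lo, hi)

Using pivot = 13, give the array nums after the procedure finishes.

[5, 11, 10, 9, 6, 7, 13, 14]

lo=0 mid=0 hi=7
14>13: swap(0,7), hi=6 ⇒ [5, 13, 11, 10, 9, 6, 7, 14]
5<13: swap(0,0), lo=1 mid=1 ⇒ [5, 13, 11, 10, 9, 6, 7, 14]
13=13: mid=2
11<13: swap(1,2), lo=2 mid=3 ⇒ [5, 11, 13, 10, 9, 6, 7, 14]
10<13: swap(2,3), lo=3 mid=4 ⇒ [5, 11, 10, 13, 9, 6, 7, 14]
9<13: swap(3,4), lo=4 mid=5 ⇒ [5, 11, 10, 9, 13, 6, 7, 14]
6<13: swap(4,5), lo=5 mid=6 ⇒ [5, 11, 10, 9, 6, 13, 7, 14]
7<13: swap(5,6), lo=6 mid=7 ⇒ [5, 11, 10, 9, 6, 7, 13, 14]
done. lo=6 hi=6; nums=[5, 11, 10, 9, 6, 7, 13, 14]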